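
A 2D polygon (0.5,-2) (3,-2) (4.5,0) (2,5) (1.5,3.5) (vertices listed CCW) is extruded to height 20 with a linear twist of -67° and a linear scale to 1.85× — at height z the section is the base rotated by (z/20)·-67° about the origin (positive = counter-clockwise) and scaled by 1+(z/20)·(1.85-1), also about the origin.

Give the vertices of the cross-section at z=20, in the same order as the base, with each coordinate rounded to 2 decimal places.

Cross-section at z=20: (-3.04,-2.30) (-1.24,-6.55) (3.25,-7.66) (9.96,0.21) (7.04,-0.02)

t = z/height = 20/20 = 1
s = 1 + (scale-1)·z/height = 1 + (1.85-1)·20/20 = 1.850000
θ = twist·z/height = -67°·20/20 = -67.0000° = -1.169371 rad
cos θ = 0.390731, sin θ = -0.920505 (intermediates below are computed at full precision and shown rounded to 5 d.p.)
v1: (0.5,-2) → rotate → (-1.64564,-1.24171) → ×s → (-3.04444,-2.29717) → (-3.04,-2.30)
v2: (3,-2) → rotate → (-0.66882,-3.54298) → ×s → (-1.23731,-6.55451) → (-1.24,-6.55)
v3: (4.5,0) → rotate → (1.75829,-4.14227) → ×s → (3.25284,-7.66320) → (3.25,-7.66)
v4: (2,5) → rotate → (5.38399,0.11265) → ×s → (9.96038,0.20839) → (9.96,0.21)
v5: (1.5,3.5) → rotate → (3.80786,-0.01320) → ×s → (7.04455,-0.02442) → (7.04,-0.02)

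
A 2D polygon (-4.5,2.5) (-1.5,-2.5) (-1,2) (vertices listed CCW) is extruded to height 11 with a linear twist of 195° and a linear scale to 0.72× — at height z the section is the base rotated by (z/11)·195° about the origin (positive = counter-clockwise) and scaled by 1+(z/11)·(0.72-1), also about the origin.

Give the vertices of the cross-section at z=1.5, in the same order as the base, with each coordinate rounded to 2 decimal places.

t = z/height = 1.5/11 = 0.136364
s = 1 + (scale-1)·z/height = 1 + (0.72-1)·1.5/11 = 0.961818
θ = twist·z/height = 195°·1.5/11 = 26.5909° = 0.464099 rad
cos θ = 0.894225, sin θ = 0.447617 (intermediates below are computed at full precision and shown rounded to 5 d.p.)
v1: (-4.5,2.5) → rotate → (-5.14306,0.22129) → ×s → (-4.94669,0.21284) → (-4.95,0.21)
v2: (-1.5,-2.5) → rotate → (-0.22229,-2.90699) → ×s → (-0.21381,-2.79599) → (-0.21,-2.80)
v3: (-1,2) → rotate → (-1.78946,1.34083) → ×s → (-1.72113,1.28964) → (-1.72,1.29)

Cross-section at z=1.5: (-4.95,0.21) (-0.21,-2.80) (-1.72,1.29)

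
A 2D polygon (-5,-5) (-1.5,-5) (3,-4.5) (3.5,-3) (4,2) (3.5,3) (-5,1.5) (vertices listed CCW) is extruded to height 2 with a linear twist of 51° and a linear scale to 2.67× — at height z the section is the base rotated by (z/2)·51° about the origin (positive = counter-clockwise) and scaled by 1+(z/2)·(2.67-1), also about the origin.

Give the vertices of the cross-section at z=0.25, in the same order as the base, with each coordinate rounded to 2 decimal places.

t = z/height = 0.25/2 = 0.125
s = 1 + (scale-1)·z/height = 1 + (2.67-1)·0.25/2 = 1.208750
θ = twist·z/height = 51°·0.25/2 = 6.3750° = 0.111265 rad
cos θ = 0.993816, sin θ = 0.111035 (intermediates below are computed at full precision and shown rounded to 5 d.p.)
v1: (-5,-5) → rotate → (-4.41391,-5.52426) → ×s → (-5.33531,-6.67745) → (-5.34,-6.68)
v2: (-1.5,-5) → rotate → (-0.93555,-5.13564) → ×s → (-1.13084,-6.20770) → (-1.13,-6.21)
v3: (3,-4.5) → rotate → (3.48111,-4.13907) → ×s → (4.20779,-5.00310) → (4.21,-5.00)
v4: (3.5,-3) → rotate → (3.81146,-2.59283) → ×s → (4.60711,-3.13408) → (4.61,-3.13)
v5: (4,2) → rotate → (3.75320,2.43177) → ×s → (4.53667,2.93941) → (4.54,2.94)
v6: (3.5,3) → rotate → (3.14525,3.37007) → ×s → (3.80182,4.07358) → (3.80,4.07)
v7: (-5,1.5) → rotate → (-5.13564,0.93555) → ×s → (-6.20770,1.13084) → (-6.21,1.13)

Cross-section at z=0.25: (-5.34,-6.68) (-1.13,-6.21) (4.21,-5.00) (4.61,-3.13) (4.54,2.94) (3.80,4.07) (-6.21,1.13)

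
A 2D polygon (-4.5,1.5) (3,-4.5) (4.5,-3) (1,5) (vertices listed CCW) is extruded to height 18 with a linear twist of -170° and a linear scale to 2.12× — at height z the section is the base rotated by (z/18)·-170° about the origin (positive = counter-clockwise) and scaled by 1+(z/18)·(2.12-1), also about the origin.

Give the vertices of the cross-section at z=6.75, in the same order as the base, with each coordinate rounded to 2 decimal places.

t = z/height = 6.75/18 = 0.375
s = 1 + (scale-1)·z/height = 1 + (2.12-1)·6.75/18 = 1.420000
θ = twist·z/height = -170°·6.75/18 = -63.7500° = -1.112647 rad
cos θ = 0.442289, sin θ = -0.896873 (intermediates below are computed at full precision and shown rounded to 5 d.p.)
v1: (-4.5,1.5) → rotate → (-0.64499,4.69936) → ×s → (-0.91589,6.67309) → (-0.92,6.67)
v2: (3,-4.5) → rotate → (-2.70906,-4.68092) → ×s → (-3.84687,-6.64690) → (-3.85,-6.65)
v3: (4.5,-3) → rotate → (-0.70032,-5.36279) → ×s → (-0.99445,-7.61517) → (-0.99,-7.62)
v4: (1,5) → rotate → (4.92665,1.31457) → ×s → (6.99585,1.86669) → (7.00,1.87)

Cross-section at z=6.75: (-0.92,6.67) (-3.85,-6.65) (-0.99,-7.62) (7.00,1.87)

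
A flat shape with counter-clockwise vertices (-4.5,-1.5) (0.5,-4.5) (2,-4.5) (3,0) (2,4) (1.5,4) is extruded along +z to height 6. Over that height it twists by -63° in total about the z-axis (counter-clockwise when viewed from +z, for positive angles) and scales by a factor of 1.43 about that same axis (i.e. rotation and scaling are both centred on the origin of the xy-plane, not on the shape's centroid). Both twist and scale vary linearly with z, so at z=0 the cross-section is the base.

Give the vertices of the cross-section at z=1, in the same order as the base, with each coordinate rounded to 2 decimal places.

Cross-section at z=1: (-5.03,-0.70) (-0.35,-4.84) (1.23,-5.13) (3.16,-0.59) (2.89,3.82) (2.36,3.92)

t = z/height = 1/6 = 0.166667
s = 1 + (scale-1)·z/height = 1 + (1.43-1)·1/6 = 1.071667
θ = twist·z/height = -63°·1/6 = -10.5000° = -0.183260 rad
cos θ = 0.983255, sin θ = -0.182236 (intermediates below are computed at full precision and shown rounded to 5 d.p.)
v1: (-4.5,-1.5) → rotate → (-4.69800,-0.65482) → ×s → (-5.03469,-0.70175) → (-5.03,-0.70)
v2: (0.5,-4.5) → rotate → (-0.32843,-4.51576) → ×s → (-0.35197,-4.83939) → (-0.35,-4.84)
v3: (2,-4.5) → rotate → (1.14645,-4.78912) → ×s → (1.22861,-5.13234) → (1.23,-5.13)
v4: (3,0) → rotate → (2.94976,-0.54671) → ×s → (3.16116,-0.58589) → (3.16,-0.59)
v5: (2,4) → rotate → (2.69545,3.56855) → ×s → (2.88863,3.82429) → (2.89,3.82)
v6: (1.5,4) → rotate → (2.20382,3.65967) → ×s → (2.36177,3.92194) → (2.36,3.92)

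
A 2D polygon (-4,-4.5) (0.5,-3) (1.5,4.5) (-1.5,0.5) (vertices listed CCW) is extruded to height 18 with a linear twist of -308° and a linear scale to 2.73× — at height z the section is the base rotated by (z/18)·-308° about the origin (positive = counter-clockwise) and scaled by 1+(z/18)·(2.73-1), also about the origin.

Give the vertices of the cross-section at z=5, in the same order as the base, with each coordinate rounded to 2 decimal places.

t = z/height = 5/18 = 0.277778
s = 1 + (scale-1)·z/height = 1 + (2.73-1)·5/18 = 1.480556
θ = twist·z/height = -308°·5/18 = -85.5556° = -1.493226 rad
cos θ = 0.077492, sin θ = -0.996993 (intermediates below are computed at full precision and shown rounded to 5 d.p.)
v1: (-4,-4.5) → rotate → (-4.79644,3.63926) → ×s → (-7.10139,5.38812) → (-7.10,5.39)
v2: (0.5,-3) → rotate → (-2.95223,-0.73097) → ×s → (-4.37094,-1.08225) → (-4.37,-1.08)
v3: (1.5,4.5) → rotate → (4.60271,-1.14677) → ×s → (6.81456,-1.69786) → (6.81,-1.70)
v4: (-1.5,0.5) → rotate → (0.38226,1.53424) → ×s → (0.56595,2.27152) → (0.57,2.27)

Cross-section at z=5: (-7.10,5.39) (-4.37,-1.08) (6.81,-1.70) (0.57,2.27)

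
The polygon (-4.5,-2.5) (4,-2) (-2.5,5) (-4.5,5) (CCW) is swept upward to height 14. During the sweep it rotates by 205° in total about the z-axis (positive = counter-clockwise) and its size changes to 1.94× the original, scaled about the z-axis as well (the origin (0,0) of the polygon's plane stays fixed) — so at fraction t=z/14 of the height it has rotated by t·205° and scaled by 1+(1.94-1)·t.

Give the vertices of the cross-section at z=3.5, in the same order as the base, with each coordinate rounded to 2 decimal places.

t = z/height = 3.5/14 = 0.25
s = 1 + (scale-1)·z/height = 1 + (1.94-1)·3.5/14 = 1.235000
θ = twist·z/height = 205°·3.5/14 = 51.2500° = 0.894481 rad
cos θ = 0.625923, sin θ = 0.779884 (intermediates below are computed at full precision and shown rounded to 5 d.p.)
v1: (-4.5,-2.5) → rotate → (-0.86694,-5.07429) → ×s → (-1.07068,-6.26675) → (-1.07,-6.27)
v2: (4,-2) → rotate → (4.06346,1.86769) → ×s → (5.01838,2.30660) → (5.02,2.31)
v3: (-2.5,5) → rotate → (-5.46423,1.17991) → ×s → (-6.74833,1.45718) → (-6.75,1.46)
v4: (-4.5,5) → rotate → (-6.71608,-0.37986) → ×s → (-8.29436,-0.46913) → (-8.29,-0.47)

Cross-section at z=3.5: (-1.07,-6.27) (5.02,2.31) (-6.75,1.46) (-8.29,-0.47)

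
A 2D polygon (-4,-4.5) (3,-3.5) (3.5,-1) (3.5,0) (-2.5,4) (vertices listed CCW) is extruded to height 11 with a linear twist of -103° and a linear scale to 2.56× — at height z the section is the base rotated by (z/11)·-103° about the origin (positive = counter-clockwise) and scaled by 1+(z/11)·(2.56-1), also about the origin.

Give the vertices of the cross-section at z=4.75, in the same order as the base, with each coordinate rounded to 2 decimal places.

Cross-section at z=4.75: (-10.05,-0.68) (-0.52,-7.70) (3.01,-5.30) (4.18,-4.10) (1.70,7.71)

t = z/height = 4.75/11 = 0.431818
s = 1 + (scale-1)·z/height = 1 + (2.56-1)·4.75/11 = 1.673636
θ = twist·z/height = -103°·4.75/11 = -44.4773° = -0.776275 rad
cos θ = 0.713528, sin θ = -0.700626 (intermediates below are computed at full precision and shown rounded to 5 d.p.)
v1: (-4,-4.5) → rotate → (-6.00693,-0.40837) → ×s → (-10.05342,-0.68347) → (-10.05,-0.68)
v2: (3,-3.5) → rotate → (-0.31161,-4.59923) → ×s → (-0.52152,-7.69744) → (-0.52,-7.70)
v3: (3.5,-1) → rotate → (1.79672,-3.16572) → ×s → (3.00706,-5.29826) → (3.01,-5.30)
v4: (3.5,0) → rotate → (2.49735,-2.45219) → ×s → (4.17965,-4.10408) → (4.18,-4.10)
v5: (-2.5,4) → rotate → (1.01868,4.60568) → ×s → (1.70491,7.70823) → (1.70,7.71)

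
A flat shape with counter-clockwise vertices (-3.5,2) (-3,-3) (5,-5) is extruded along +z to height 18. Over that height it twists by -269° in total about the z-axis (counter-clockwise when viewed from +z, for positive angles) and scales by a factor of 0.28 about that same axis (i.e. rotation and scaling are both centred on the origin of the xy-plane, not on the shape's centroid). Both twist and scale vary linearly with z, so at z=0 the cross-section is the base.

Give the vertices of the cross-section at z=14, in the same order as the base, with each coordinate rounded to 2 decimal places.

t = z/height = 14/18 = 0.777778
s = 1 + (scale-1)·z/height = 1 + (0.28-1)·14/18 = 0.440000
θ = twist·z/height = -269°·14/18 = -209.2222° = -3.651617 rad
cos θ = -0.872733, sin θ = 0.488198 (intermediates below are computed at full precision and shown rounded to 5 d.p.)
v1: (-3.5,2) → rotate → (2.07817,-3.45416) → ×s → (0.91439,-1.51983) → (0.91,-1.52)
v2: (-3,-3) → rotate → (4.08279,1.15360) → ×s → (1.79643,0.50759) → (1.80,0.51)
v3: (5,-5) → rotate → (-1.92267,6.80465) → ×s → (-0.84598,2.99405) → (-0.85,2.99)

Cross-section at z=14: (0.91,-1.52) (1.80,0.51) (-0.85,2.99)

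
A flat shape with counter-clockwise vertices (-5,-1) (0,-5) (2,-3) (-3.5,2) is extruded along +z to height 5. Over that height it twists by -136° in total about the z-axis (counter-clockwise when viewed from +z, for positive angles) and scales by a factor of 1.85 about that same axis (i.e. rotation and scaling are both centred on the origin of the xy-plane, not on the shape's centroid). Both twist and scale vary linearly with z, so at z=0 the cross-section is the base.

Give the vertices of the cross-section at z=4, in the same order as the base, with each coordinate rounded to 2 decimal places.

t = z/height = 4/5 = 0.8
s = 1 + (scale-1)·z/height = 1 + (1.85-1)·4/5 = 1.680000
θ = twist·z/height = -136°·4/5 = -108.8000° = -1.898918 rad
cos θ = -0.322266, sin θ = -0.946649 (intermediates below are computed at full precision and shown rounded to 5 d.p.)
v1: (-5,-1) → rotate → (0.66468,5.05551) → ×s → (1.11666,8.49326) → (1.12,8.49)
v2: (0,-5) → rotate → (-4.73325,1.61133) → ×s → (-7.95185,2.70703) → (-7.95,2.71)
v3: (2,-3) → rotate → (-3.48448,-0.92650) → ×s → (-5.85393,-1.55652) → (-5.85,-1.56)
v4: (-3.5,2) → rotate → (3.02123,2.66874) → ×s → (5.07566,4.48348) → (5.08,4.48)

Cross-section at z=4: (1.12,8.49) (-7.95,2.71) (-5.85,-1.56) (5.08,4.48)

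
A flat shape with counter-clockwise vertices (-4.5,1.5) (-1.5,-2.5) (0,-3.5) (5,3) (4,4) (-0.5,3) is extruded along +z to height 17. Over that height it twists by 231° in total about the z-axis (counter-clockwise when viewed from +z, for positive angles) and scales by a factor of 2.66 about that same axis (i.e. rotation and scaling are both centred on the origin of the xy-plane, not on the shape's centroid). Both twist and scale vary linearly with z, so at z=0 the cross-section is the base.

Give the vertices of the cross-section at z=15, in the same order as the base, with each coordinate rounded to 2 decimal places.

Cross-section at z=15: (11.64,1.10) (0.89,7.13) (-3.48,7.89) (-8.29,-11.74) (-5.04,-13.00) (4.11,-6.27)

t = z/height = 15/17 = 0.882353
s = 1 + (scale-1)·z/height = 1 + (2.66-1)·15/17 = 2.464706
θ = twist·z/height = 231°·15/17 = 203.8235° = 3.557392 rad
cos θ = -0.914794, sin θ = -0.403921 (intermediates below are computed at full precision and shown rounded to 5 d.p.)
v1: (-4.5,1.5) → rotate → (4.72245,0.44545) → ×s → (11.63946,1.09791) → (11.64,1.10)
v2: (-1.5,-2.5) → rotate → (0.36239,2.89287) → ×s → (0.89318,7.13006) → (0.89,7.13)
v3: (0,-3.5) → rotate → (-1.41372,3.20178) → ×s → (-3.48441,7.89144) → (-3.48,7.89)
v4: (5,3) → rotate → (-3.36221,-4.76399) → ×s → (-8.28685,-11.74183) → (-8.29,-11.74)
v5: (4,4) → rotate → (-2.04349,-5.27486) → ×s → (-5.03661,-13.00098) → (-5.04,-13.00)
v6: (-0.5,3) → rotate → (1.66916,-2.54242) → ×s → (4.11399,-6.26632) → (4.11,-6.27)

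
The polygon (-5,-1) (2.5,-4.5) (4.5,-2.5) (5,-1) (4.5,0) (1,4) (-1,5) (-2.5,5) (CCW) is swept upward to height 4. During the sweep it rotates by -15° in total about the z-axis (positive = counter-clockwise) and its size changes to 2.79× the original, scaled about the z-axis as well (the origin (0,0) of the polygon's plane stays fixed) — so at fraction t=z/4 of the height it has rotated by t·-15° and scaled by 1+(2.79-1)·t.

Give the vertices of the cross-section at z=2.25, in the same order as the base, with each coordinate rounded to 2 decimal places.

t = z/height = 2.25/4 = 0.5625
s = 1 + (scale-1)·z/height = 1 + (2.79-1)·2.25/4 = 2.006875
θ = twist·z/height = -15°·2.25/4 = -8.4375° = -0.147262 rad
cos θ = 0.989177, sin θ = -0.146730 (intermediates below are computed at full precision and shown rounded to 5 d.p.)
v1: (-5,-1) → rotate → (-5.09261,-0.25552) → ×s → (-10.22024,-0.51281) → (-10.22,-0.51)
v2: (2.5,-4.5) → rotate → (1.81265,-4.81812) → ×s → (3.63777,-9.66937) → (3.64,-9.67)
v3: (4.5,-2.5) → rotate → (4.08447,-3.13323) → ×s → (8.19702,-6.28800) → (8.20,-6.29)
v4: (5,-1) → rotate → (4.79915,-1.72283) → ×s → (9.63130,-3.45750) → (9.63,-3.46)
v5: (4.5,0) → rotate → (4.45129,-0.66029) → ×s → (8.93319,-1.32511) → (8.93,-1.33)
v6: (1,4) → rotate → (1.57610,3.80998) → ×s → (3.16303,7.64614) → (3.16,7.65)
v7: (-1,5) → rotate → (-0.25552,5.09261) → ×s → (-0.51281,10.22024) → (-0.51,10.22)
v8: (-2.5,5) → rotate → (-1.73929,5.31271) → ×s → (-3.49054,10.66194) → (-3.49,10.66)

Cross-section at z=2.25: (-10.22,-0.51) (3.64,-9.67) (8.20,-6.29) (9.63,-3.46) (8.93,-1.33) (3.16,7.65) (-0.51,10.22) (-3.49,10.66)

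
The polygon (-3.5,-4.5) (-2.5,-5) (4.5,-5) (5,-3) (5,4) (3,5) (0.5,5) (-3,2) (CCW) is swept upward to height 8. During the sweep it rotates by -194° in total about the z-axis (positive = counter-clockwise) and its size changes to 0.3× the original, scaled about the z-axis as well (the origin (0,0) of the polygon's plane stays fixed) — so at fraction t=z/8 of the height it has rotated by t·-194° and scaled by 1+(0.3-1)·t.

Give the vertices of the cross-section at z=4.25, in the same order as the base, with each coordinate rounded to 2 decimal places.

Cross-section at z=4.25: (-2.26,2.78) (-2.70,2.24) (-3.70,-2.04) (-2.55,-2.63) (1.74,-3.63) (2.63,-2.55) (2.99,-1.02) (1.65,1.55)

t = z/height = 4.25/8 = 0.53125
s = 1 + (scale-1)·z/height = 1 + (0.3-1)·4.25/8 = 0.628125
θ = twist·z/height = -194°·4.25/8 = -103.0625° = -1.798780 rad
cos θ = -0.226014, sin θ = -0.974124 (intermediates below are computed at full precision and shown rounded to 5 d.p.)
v1: (-3.5,-4.5) → rotate → (-3.59251,4.42650) → ×s → (-2.25655,2.78039) → (-2.26,2.78)
v2: (-2.5,-5) → rotate → (-4.30559,3.56538) → ×s → (-2.70445,2.23950) → (-2.70,2.24)
v3: (4.5,-5) → rotate → (-5.88768,-3.25349) → ×s → (-3.69820,-2.04360) → (-3.70,-2.04)
v4: (5,-3) → rotate → (-4.05244,-4.19258) → ×s → (-2.54544,-2.63346) → (-2.55,-2.63)
v5: (5,4) → rotate → (2.76643,-5.77468) → ×s → (1.73766,-3.62722) → (1.74,-3.63)
v6: (3,5) → rotate → (4.19258,-4.05244) → ×s → (2.63346,-2.54544) → (2.63,-2.55)
v7: (0.5,5) → rotate → (4.75761,-1.61713) → ×s → (2.98838,-1.01576) → (2.99,-1.02)
v8: (-3,2) → rotate → (2.62629,2.47034) → ×s → (1.64964,1.55169) → (1.65,1.55)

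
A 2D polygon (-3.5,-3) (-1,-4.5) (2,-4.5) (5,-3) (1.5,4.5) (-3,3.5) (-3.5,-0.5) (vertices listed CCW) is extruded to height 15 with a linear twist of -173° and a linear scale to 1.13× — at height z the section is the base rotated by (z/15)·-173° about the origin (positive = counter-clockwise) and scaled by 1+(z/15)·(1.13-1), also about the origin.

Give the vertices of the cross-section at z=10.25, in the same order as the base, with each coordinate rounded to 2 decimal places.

Cross-section at z=10.25: (-1.08,4.90) (-3.80,3.28) (-5.35,0.40) (-5.45,-3.25) (3.55,-3.76) (4.90,1.08) (1.32,3.62)

t = z/height = 10.25/15 = 0.683333
s = 1 + (scale-1)·z/height = 1 + (1.13-1)·10.25/15 = 1.088833
θ = twist·z/height = -173°·10.25/15 = -118.2167° = -2.063270 rad
cos θ = -0.472807, sin θ = -0.881166 (intermediates below are computed at full precision and shown rounded to 5 d.p.)
v1: (-3.5,-3) → rotate → (-0.98867,4.50250) → ×s → (-1.07650,4.90247) → (-1.08,4.90)
v2: (-1,-4.5) → rotate → (-3.49244,3.00880) → ×s → (-3.80268,3.27608) → (-3.80,3.28)
v3: (2,-4.5) → rotate → (-4.91086,0.36530) → ×s → (-5.34711,0.39775) → (-5.35,0.40)
v4: (5,-3) → rotate → (-5.00753,-2.98741) → ×s → (-5.45237,-3.25279) → (-5.45,-3.25)
v5: (1.5,4.5) → rotate → (3.25604,-3.44938) → ×s → (3.54528,-3.75580) → (3.55,-3.76)
v6: (-3,3.5) → rotate → (4.50250,0.98867) → ×s → (4.90247,1.07650) → (4.90,1.08)
v7: (-3.5,-0.5) → rotate → (1.21424,3.32048) → ×s → (1.32211,3.61545) → (1.32,3.62)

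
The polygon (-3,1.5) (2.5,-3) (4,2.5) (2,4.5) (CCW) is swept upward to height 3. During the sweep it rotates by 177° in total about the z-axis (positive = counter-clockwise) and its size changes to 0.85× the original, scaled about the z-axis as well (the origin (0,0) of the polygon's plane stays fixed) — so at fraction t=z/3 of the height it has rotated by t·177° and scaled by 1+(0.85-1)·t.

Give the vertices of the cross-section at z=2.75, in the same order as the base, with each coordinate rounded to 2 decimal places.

t = z/height = 2.75/3 = 0.916667
s = 1 + (scale-1)·z/height = 1 + (0.85-1)·2.75/3 = 0.862500
θ = twist·z/height = 177°·2.75/3 = 162.2500° = 2.831797 rad
cos θ = -0.952396, sin θ = 0.304864 (intermediates below are computed at full precision and shown rounded to 5 d.p.)
v1: (-3,1.5) → rotate → (2.39989,-2.34319) → ×s → (2.06991,-2.02100) → (2.07,-2.02)
v2: (2.5,-3) → rotate → (-1.46640,3.61935) → ×s → (-1.26477,3.12169) → (-1.26,3.12)
v3: (4,2.5) → rotate → (-4.57174,-1.16153) → ×s → (-3.94313,-1.00182) → (-3.94,-1.00)
v4: (2,4.5) → rotate → (-3.27668,-3.67605) → ×s → (-2.82614,-3.17060) → (-2.83,-3.17)

Cross-section at z=2.75: (2.07,-2.02) (-1.26,3.12) (-3.94,-1.00) (-2.83,-3.17)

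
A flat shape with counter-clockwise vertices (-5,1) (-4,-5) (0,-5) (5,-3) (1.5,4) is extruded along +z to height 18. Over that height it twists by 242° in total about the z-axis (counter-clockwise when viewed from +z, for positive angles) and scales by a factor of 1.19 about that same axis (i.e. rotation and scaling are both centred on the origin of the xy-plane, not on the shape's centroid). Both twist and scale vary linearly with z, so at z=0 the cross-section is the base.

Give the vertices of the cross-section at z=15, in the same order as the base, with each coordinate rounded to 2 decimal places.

t = z/height = 15/18 = 0.833333
s = 1 + (scale-1)·z/height = 1 + (1.19-1)·15/18 = 1.158333
θ = twist·z/height = 242°·15/18 = 201.6667° = 3.519747 rad
cos θ = -0.929348, sin θ = -0.369206 (intermediates below are computed at full precision and shown rounded to 5 d.p.)
v1: (-5,1) → rotate → (5.01594,0.91668) → ×s → (5.81013,1.06182) → (5.81,1.06)
v2: (-4,-5) → rotate → (1.87136,6.12356) → ×s → (2.16766,7.09313) → (2.17,7.09)
v3: (0,-5) → rotate → (-1.84603,4.64674) → ×s → (-2.13832,5.38247) → (-2.14,5.38)
v4: (5,-3) → rotate → (-5.75436,0.94201) → ×s → (-6.66546,1.09116) → (-6.67,1.09)
v5: (1.5,4) → rotate → (0.08280,-4.27120) → ×s → (0.09591,-4.94747) → (0.10,-4.95)

Cross-section at z=15: (5.81,1.06) (2.17,7.09) (-2.14,5.38) (-6.67,1.09) (0.10,-4.95)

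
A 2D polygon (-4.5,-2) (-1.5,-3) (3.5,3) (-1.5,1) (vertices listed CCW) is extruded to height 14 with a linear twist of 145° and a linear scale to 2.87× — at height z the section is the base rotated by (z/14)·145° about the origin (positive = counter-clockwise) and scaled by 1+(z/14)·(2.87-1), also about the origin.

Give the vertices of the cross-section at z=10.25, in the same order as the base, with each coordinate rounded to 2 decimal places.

t = z/height = 10.25/14 = 0.732143
s = 1 + (scale-1)·z/height = 1 + (2.87-1)·10.25/14 = 2.369107
θ = twist·z/height = 145°·10.25/14 = 106.1607° = 1.852854 rad
cos θ = -0.278333, sin θ = 0.960485 (intermediates below are computed at full precision and shown rounded to 5 d.p.)
v1: (-4.5,-2) → rotate → (3.17347,-3.76552) → ×s → (7.51828,-8.92091) → (7.52,-8.92)
v2: (-1.5,-3) → rotate → (3.29895,-0.60573) → ×s → (7.81557,-1.43504) → (7.82,-1.44)
v3: (3.5,3) → rotate → (-3.85562,2.52670) → ×s → (-9.13437,5.98602) → (-9.13,5.99)
v4: (-1.5,1) → rotate → (-0.54299,-1.71906) → ×s → (-1.28639,-4.07264) → (-1.29,-4.07)

Cross-section at z=10.25: (7.52,-8.92) (7.82,-1.44) (-9.13,5.99) (-1.29,-4.07)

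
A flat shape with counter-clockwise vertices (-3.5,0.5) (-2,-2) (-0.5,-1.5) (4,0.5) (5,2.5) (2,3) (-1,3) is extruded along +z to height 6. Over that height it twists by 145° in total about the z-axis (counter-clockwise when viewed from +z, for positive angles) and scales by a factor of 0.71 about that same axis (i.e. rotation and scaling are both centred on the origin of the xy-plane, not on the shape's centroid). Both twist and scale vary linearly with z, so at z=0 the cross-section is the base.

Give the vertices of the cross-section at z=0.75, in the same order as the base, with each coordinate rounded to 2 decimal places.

t = z/height = 0.75/6 = 0.125
s = 1 + (scale-1)·z/height = 1 + (0.71-1)·0.75/6 = 0.963750
θ = twist·z/height = 145°·0.75/6 = 18.1250° = 0.316341 rad
cos θ = 0.950380, sin θ = 0.311091 (intermediates below are computed at full precision and shown rounded to 5 d.p.)
v1: (-3.5,0.5) → rotate → (-3.48188,-0.61363) → ×s → (-3.35566,-0.59138) → (-3.36,-0.59)
v2: (-2,-2) → rotate → (-1.27858,-2.52294) → ×s → (-1.23223,-2.43149) → (-1.23,-2.43)
v3: (-0.5,-1.5) → rotate → (-0.00855,-1.58112) → ×s → (-0.00824,-1.52380) → (-0.01,-1.52)
v4: (4,0.5) → rotate → (3.64597,1.71955) → ×s → (3.51381,1.65722) → (3.51,1.66)
v5: (5,2.5) → rotate → (3.97417,3.93141) → ×s → (3.83011,3.78889) → (3.83,3.79)
v6: (2,3) → rotate → (0.96749,3.47332) → ×s → (0.93242,3.34741) → (0.93,3.35)
v7: (-1,3) → rotate → (-1.88365,2.54005) → ×s → (-1.81537,2.44797) → (-1.82,2.45)

Cross-section at z=0.75: (-3.36,-0.59) (-1.23,-2.43) (-0.01,-1.52) (3.51,1.66) (3.83,3.79) (0.93,3.35) (-1.82,2.45)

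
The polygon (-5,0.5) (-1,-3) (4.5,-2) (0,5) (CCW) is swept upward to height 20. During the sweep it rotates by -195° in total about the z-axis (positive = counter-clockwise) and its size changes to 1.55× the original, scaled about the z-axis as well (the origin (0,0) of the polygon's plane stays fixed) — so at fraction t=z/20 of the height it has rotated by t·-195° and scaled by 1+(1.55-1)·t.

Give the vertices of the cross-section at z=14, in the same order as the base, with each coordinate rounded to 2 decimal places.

Cross-section at z=14: (5.50,4.26) (-1.86,3.97) (-6.43,-2.28) (4.77,-5.02)

t = z/height = 14/20 = 0.7
s = 1 + (scale-1)·z/height = 1 + (1.55-1)·14/20 = 1.385000
θ = twist·z/height = -195°·14/20 = -136.5000° = -2.382374 rad
cos θ = -0.725374, sin θ = -0.688355 (intermediates below are computed at full precision and shown rounded to 5 d.p.)
v1: (-5,0.5) → rotate → (3.97105,3.07909) → ×s → (5.49990,4.26453) → (5.50,4.26)
v2: (-1,-3) → rotate → (-1.33969,2.86448) → ×s → (-1.85547,3.96730) → (-1.86,3.97)
v3: (4.5,-2) → rotate → (-4.64089,-1.64685) → ×s → (-6.42764,-2.28088) → (-6.43,-2.28)
v4: (0,5) → rotate → (3.44177,-3.62687) → ×s → (4.76686,-5.02322) → (4.77,-5.02)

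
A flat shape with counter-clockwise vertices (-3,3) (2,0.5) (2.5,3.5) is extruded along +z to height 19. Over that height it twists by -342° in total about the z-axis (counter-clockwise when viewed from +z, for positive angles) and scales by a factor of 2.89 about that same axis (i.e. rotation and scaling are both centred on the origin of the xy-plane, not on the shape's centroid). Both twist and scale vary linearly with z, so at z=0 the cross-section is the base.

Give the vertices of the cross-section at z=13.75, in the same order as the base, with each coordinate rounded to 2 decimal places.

Cross-section at z=13.75: (-3.84,-9.28) (-2.91,3.92) (-9.92,2.30)

t = z/height = 13.75/19 = 0.723684
s = 1 + (scale-1)·z/height = 1 + (2.89-1)·13.75/19 = 2.367763
θ = twist·z/height = -342°·13.75/19 = -247.5000° = -4.319690 rad
cos θ = -0.382683, sin θ = 0.923880 (intermediates below are computed at full precision and shown rounded to 5 d.p.)
v1: (-3,3) → rotate → (-1.62359,-3.91969) → ×s → (-3.84427,-9.28089) → (-3.84,-9.28)
v2: (2,0.5) → rotate → (-1.22731,1.65642) → ×s → (-2.90597,3.92200) → (-2.91,3.92)
v3: (2.5,3.5) → rotate → (-4.19029,0.97031) → ×s → (-9.92161,2.29746) → (-9.92,2.30)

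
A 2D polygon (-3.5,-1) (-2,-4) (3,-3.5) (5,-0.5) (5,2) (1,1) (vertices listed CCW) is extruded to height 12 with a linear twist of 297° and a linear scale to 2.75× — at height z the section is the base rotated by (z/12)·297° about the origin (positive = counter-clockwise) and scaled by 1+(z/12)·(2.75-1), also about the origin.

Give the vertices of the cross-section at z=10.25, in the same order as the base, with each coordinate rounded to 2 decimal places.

t = z/height = 10.25/12 = 0.854167
s = 1 + (scale-1)·z/height = 1 + (2.75-1)·10.25/12 = 2.494792
θ = twist·z/height = 297°·10.25/12 = 253.6875° = 4.427682 rad
cos θ = -0.280876, sin θ = -0.959744 (intermediates below are computed at full precision and shown rounded to 5 d.p.)
v1: (-3.5,-1) → rotate → (0.02332,3.63998) → ×s → (0.05818,9.08099) → (0.06,9.08)
v2: (-2,-4) → rotate → (-3.27722,3.04299) → ×s → (-8.17599,7.59163) → (-8.18,7.59)
v3: (3,-3.5) → rotate → (-4.20173,-1.89617) → ×s → (-10.48245,-4.73054) → (-10.48,-4.73)
v4: (5,-0.5) → rotate → (-1.88425,-4.65828) → ×s → (-4.70082,-11.62144) → (-4.70,-11.62)
v5: (5,2) → rotate → (0.51511,-5.36047) → ×s → (1.28509,-13.37326) → (1.29,-13.37)
v6: (1,1) → rotate → (0.67887,-1.24062) → ×s → (1.69363,-3.09509) → (1.69,-3.10)

Cross-section at z=10.25: (0.06,9.08) (-8.18,7.59) (-10.48,-4.73) (-4.70,-11.62) (1.29,-13.37) (1.69,-3.10)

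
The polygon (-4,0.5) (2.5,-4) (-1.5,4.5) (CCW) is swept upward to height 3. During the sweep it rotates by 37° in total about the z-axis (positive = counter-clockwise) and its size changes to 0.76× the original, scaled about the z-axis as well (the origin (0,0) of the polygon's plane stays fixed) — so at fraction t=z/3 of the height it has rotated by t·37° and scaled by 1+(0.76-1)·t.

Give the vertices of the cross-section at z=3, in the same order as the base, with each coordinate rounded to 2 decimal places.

t = z/height = 3/3 = 1
s = 1 + (scale-1)·z/height = 1 + (0.76-1)·3/3 = 0.760000
θ = twist·z/height = 37°·3/3 = 37.0000° = 0.645772 rad
cos θ = 0.798636, sin θ = 0.601815 (intermediates below are computed at full precision and shown rounded to 5 d.p.)
v1: (-4,0.5) → rotate → (-3.49545,-2.00794) → ×s → (-2.65654,-1.52604) → (-2.66,-1.53)
v2: (2.5,-4) → rotate → (4.40385,-1.69000) → ×s → (3.34693,-1.28440) → (3.35,-1.28)
v3: (-1.5,4.5) → rotate → (-3.90612,2.69114) → ×s → (-2.96865,2.04526) → (-2.97,2.05)

Cross-section at z=3: (-2.66,-1.53) (3.35,-1.28) (-2.97,2.05)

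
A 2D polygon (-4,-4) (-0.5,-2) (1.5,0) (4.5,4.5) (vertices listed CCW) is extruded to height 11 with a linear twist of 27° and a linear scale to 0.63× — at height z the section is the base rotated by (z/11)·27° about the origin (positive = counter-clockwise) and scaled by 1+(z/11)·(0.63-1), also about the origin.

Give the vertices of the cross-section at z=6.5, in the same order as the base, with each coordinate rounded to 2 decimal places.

Cross-section at z=6.5: (-2.15,-3.86) (0.05,-1.61) (1.13,0.32) (2.41,4.35)

t = z/height = 6.5/11 = 0.590909
s = 1 + (scale-1)·z/height = 1 + (0.63-1)·6.5/11 = 0.781364
θ = twist·z/height = 27°·6.5/11 = 15.9545° = 0.278459 rad
cos θ = 0.961480, sin θ = 0.274875 (intermediates below are computed at full precision and shown rounded to 5 d.p.)
v1: (-4,-4) → rotate → (-2.74642,-4.94542) → ×s → (-2.14595,-3.86417) → (-2.15,-3.86)
v2: (-0.5,-2) → rotate → (0.06901,-2.06040) → ×s → (0.05392,-1.60992) → (0.05,-1.61)
v3: (1.5,0) → rotate → (1.44222,0.41231) → ×s → (1.12690,0.32217) → (1.13,0.32)
v4: (4.5,4.5) → rotate → (3.08972,5.56360) → ×s → (2.41420,4.34719) → (2.41,4.35)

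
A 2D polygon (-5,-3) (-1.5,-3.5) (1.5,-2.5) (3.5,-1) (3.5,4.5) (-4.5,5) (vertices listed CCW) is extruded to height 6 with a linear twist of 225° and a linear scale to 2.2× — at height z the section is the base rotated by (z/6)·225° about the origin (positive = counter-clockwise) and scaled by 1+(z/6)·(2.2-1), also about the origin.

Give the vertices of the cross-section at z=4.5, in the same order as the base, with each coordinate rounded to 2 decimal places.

t = z/height = 4.5/6 = 0.75
s = 1 + (scale-1)·z/height = 1 + (2.2-1)·4.5/6 = 1.900000
θ = twist·z/height = 225°·4.5/6 = 168.7500° = 2.945243 rad
cos θ = -0.980785, sin θ = 0.195090 (intermediates below are computed at full precision and shown rounded to 5 d.p.)
v1: (-5,-3) → rotate → (5.48920,1.96690) → ×s → (10.42947,3.73712) → (10.43,3.74)
v2: (-1.5,-3.5) → rotate → (2.15399,3.14011) → ×s → (4.09259,5.96621) → (4.09,5.97)
v3: (1.5,-2.5) → rotate → (-0.98345,2.74460) → ×s → (-1.86856,5.21474) → (-1.87,5.21)
v4: (3.5,-1) → rotate → (-3.23766,1.66360) → ×s → (-6.15155,3.16084) → (-6.15,3.16)
v5: (3.5,4.5) → rotate → (-4.31065,-3.73072) → ×s → (-8.19024,-7.08836) → (-8.19,-7.09)
v6: (-4.5,5) → rotate → (3.43808,-5.78183) → ×s → (6.53236,-10.98548) → (6.53,-10.99)

Cross-section at z=4.5: (10.43,3.74) (4.09,5.97) (-1.87,5.21) (-6.15,3.16) (-8.19,-7.09) (6.53,-10.99)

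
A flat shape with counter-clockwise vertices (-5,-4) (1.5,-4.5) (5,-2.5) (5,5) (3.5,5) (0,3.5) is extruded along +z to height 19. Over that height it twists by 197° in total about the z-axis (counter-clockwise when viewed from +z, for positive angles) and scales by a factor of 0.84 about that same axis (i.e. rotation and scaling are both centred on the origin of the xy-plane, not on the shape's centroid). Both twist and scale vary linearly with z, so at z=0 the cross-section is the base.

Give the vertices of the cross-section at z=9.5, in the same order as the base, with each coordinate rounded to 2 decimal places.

t = z/height = 9.5/19 = 0.5
s = 1 + (scale-1)·z/height = 1 + (0.84-1)·9.5/19 = 0.920000
θ = twist·z/height = 197°·9.5/19 = 98.5000° = 1.719149 rad
cos θ = -0.147809, sin θ = 0.989016 (intermediates below are computed at full precision and shown rounded to 5 d.p.)
v1: (-5,-4) → rotate → (4.69511,-4.35384) → ×s → (4.31950,-4.00553) → (4.32,-4.01)
v2: (1.5,-4.5) → rotate → (4.22886,2.14867) → ×s → (3.89055,1.97677) → (3.89,1.98)
v3: (5,-2.5) → rotate → (1.73349,5.31460) → ×s → (1.59481,4.88943) → (1.59,4.89)
v4: (5,5) → rotate → (-5.68413,4.20603) → ×s → (-5.22940,3.86955) → (-5.23,3.87)
v5: (3.5,5) → rotate → (-5.46241,2.72251) → ×s → (-5.02542,2.50471) → (-5.03,2.50)
v6: (0,3.5) → rotate → (-3.46156,-0.51733) → ×s → (-3.18463,-0.47595) → (-3.18,-0.48)

Cross-section at z=9.5: (4.32,-4.01) (3.89,1.98) (1.59,4.89) (-5.23,3.87) (-5.03,2.50) (-3.18,-0.48)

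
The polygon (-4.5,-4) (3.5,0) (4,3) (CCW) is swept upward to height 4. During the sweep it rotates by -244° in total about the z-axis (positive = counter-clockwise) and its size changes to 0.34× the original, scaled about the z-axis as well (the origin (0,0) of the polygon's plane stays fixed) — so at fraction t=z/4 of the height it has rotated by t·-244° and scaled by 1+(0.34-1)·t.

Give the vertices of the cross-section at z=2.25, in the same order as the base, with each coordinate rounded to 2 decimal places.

t = z/height = 2.25/4 = 0.5625
s = 1 + (scale-1)·z/height = 1 + (0.34-1)·2.25/4 = 0.628750
θ = twist·z/height = -244°·2.25/4 = -137.2500° = -2.395464 rad
cos θ = -0.734323, sin θ = -0.678801 (intermediates below are computed at full precision and shown rounded to 5 d.p.)
v1: (-4.5,-4) → rotate → (0.58925,5.99189) → ×s → (0.37049,3.76740) → (0.37,3.77)
v2: (3.5,0) → rotate → (-2.57013,-2.37580) → ×s → (-1.61597,-1.49379) → (-1.62,-1.49)
v3: (4,3) → rotate → (-0.90089,-4.91817) → ×s → (-0.56643,-3.09230) → (-0.57,-3.09)

Cross-section at z=2.25: (0.37,3.77) (-1.62,-1.49) (-0.57,-3.09)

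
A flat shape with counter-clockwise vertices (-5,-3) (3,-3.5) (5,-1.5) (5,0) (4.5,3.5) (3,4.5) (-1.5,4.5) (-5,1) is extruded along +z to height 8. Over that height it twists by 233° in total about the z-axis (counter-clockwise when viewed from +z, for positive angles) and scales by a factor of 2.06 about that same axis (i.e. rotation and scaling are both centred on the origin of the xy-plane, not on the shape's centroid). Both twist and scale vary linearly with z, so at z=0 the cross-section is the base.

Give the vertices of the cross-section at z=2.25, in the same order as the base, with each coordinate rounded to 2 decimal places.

t = z/height = 2.25/8 = 0.28125
s = 1 + (scale-1)·z/height = 1 + (2.06-1)·2.25/8 = 1.298125
θ = twist·z/height = 233°·2.25/8 = 65.5313° = 1.143736 rad
cos θ = 0.414197, sin θ = 0.910187 (intermediates below are computed at full precision and shown rounded to 5 d.p.)
v1: (-5,-3) → rotate → (0.65958,-5.79353) → ×s → (0.85621,-7.52072) → (0.86,-7.52)
v2: (3,-3.5) → rotate → (4.42825,1.28087) → ×s → (5.74842,1.66273) → (5.75,1.66)
v3: (5,-1.5) → rotate → (3.43627,3.92964) → ×s → (4.46070,5.10117) → (4.46,5.10)
v4: (5,0) → rotate → (2.07098,4.55094) → ×s → (2.68840,5.90768) → (2.69,5.91)
v5: (4.5,3.5) → rotate → (-1.32177,5.54553) → ×s → (-1.71582,7.19879) → (-1.72,7.20)
v6: (3,4.5) → rotate → (-2.85325,4.59445) → ×s → (-3.70388,5.96417) → (-3.70,5.96)
v7: (-1.5,4.5) → rotate → (-4.71714,0.49860) → ×s → (-6.12344,0.64725) → (-6.12,0.65)
v8: (-5,1) → rotate → (-2.98117,-4.13674) → ×s → (-3.86993,-5.37001) → (-3.87,-5.37)

Cross-section at z=2.25: (0.86,-7.52) (5.75,1.66) (4.46,5.10) (2.69,5.91) (-1.72,7.20) (-3.70,5.96) (-6.12,0.65) (-3.87,-5.37)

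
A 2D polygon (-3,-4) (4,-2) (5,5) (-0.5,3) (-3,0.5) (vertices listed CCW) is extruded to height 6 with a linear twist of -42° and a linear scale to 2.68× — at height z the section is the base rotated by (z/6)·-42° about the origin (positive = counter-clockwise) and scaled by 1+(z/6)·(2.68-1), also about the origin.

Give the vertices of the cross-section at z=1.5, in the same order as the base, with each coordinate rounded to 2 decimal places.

Cross-section at z=1.5: (-5.22,-4.81) (5.07,-3.83) (8.27,5.69) (0.08,4.32) (-4.06,1.47)

t = z/height = 1.5/6 = 0.25
s = 1 + (scale-1)·z/height = 1 + (2.68-1)·1.5/6 = 1.420000
θ = twist·z/height = -42°·1.5/6 = -10.5000° = -0.183260 rad
cos θ = 0.983255, sin θ = -0.182236 (intermediates below are computed at full precision and shown rounded to 5 d.p.)
v1: (-3,-4) → rotate → (-3.67871,-3.38631) → ×s → (-5.22376,-4.80856) → (-5.22,-4.81)
v2: (4,-2) → rotate → (3.56855,-2.69545) → ×s → (5.06734,-3.82754) → (5.07,-3.83)
v3: (5,5) → rotate → (5.82745,4.00510) → ×s → (8.27498,5.68724) → (8.27,5.69)
v4: (-0.5,3) → rotate → (0.05508,3.04088) → ×s → (0.07821,4.31805) → (0.08,4.32)
v5: (-3,0.5) → rotate → (-2.85865,1.03833) → ×s → (-4.05928,1.47443) → (-4.06,1.47)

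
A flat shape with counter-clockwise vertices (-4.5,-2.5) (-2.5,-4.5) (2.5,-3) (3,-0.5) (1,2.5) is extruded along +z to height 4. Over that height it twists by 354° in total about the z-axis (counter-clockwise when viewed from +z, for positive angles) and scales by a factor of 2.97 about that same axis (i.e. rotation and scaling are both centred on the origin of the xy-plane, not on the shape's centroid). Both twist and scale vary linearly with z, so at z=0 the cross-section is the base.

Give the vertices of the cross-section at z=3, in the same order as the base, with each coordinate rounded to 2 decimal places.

Cross-section at z=3: (-5.30,11.60) (-10.63,7.05) (-7.90,-5.59) (-1.82,-7.31) (5.98,-2.96)

t = z/height = 3/4 = 0.75
s = 1 + (scale-1)·z/height = 1 + (2.97-1)·3/4 = 2.477500
θ = twist·z/height = 354°·3/4 = 265.5000° = 4.633849 rad
cos θ = -0.078459, sin θ = -0.996917 (intermediates below are computed at full precision and shown rounded to 5 d.p.)
v1: (-4.5,-2.5) → rotate → (-2.13923,4.68228) → ×s → (-5.29994,11.60034) → (-5.30,11.60)
v2: (-2.5,-4.5) → rotate → (-4.28998,2.84536) → ×s → (-10.62843,7.04938) → (-10.63,7.05)
v3: (2.5,-3) → rotate → (-3.18690,-2.25692) → ×s → (-7.89554,-5.59151) → (-7.90,-5.59)
v4: (3,-0.5) → rotate → (-0.73384,-2.95152) → ×s → (-1.81808,-7.31240) → (-1.82,-7.31)
v5: (1,2.5) → rotate → (2.41383,-1.19307) → ×s → (5.98027,-2.95582) → (5.98,-2.96)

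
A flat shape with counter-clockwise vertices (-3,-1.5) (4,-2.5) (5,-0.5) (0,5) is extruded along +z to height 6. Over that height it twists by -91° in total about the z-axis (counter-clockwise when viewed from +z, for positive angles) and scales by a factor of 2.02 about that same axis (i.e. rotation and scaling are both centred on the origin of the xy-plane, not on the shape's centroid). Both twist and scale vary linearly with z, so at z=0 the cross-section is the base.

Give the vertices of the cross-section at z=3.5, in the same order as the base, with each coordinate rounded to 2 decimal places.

Cross-section at z=3.5: (-4.79,2.39) (0.64,-7.50) (4.15,-6.86) (6.38,4.79)

t = z/height = 3.5/6 = 0.583333
s = 1 + (scale-1)·z/height = 1 + (2.02-1)·3.5/6 = 1.595000
θ = twist·z/height = -91°·3.5/6 = -53.0833° = -0.926479 rad
cos θ = 0.600653, sin θ = -0.799510 (intermediates below are computed at full precision and shown rounded to 5 d.p.)
v1: (-3,-1.5) → rotate → (-3.00122,1.49755) → ×s → (-4.78695,2.38859) → (-4.79,2.39)
v2: (4,-2.5) → rotate → (0.40384,-4.69967) → ×s → (0.64412,-7.49598) → (0.64,-7.50)
v3: (5,-0.5) → rotate → (2.60351,-4.29788) → ×s → (4.15260,-6.85511) → (4.15,-6.86)
v4: (0,5) → rotate → (3.99755,3.00326) → ×s → (6.37609,4.79021) → (6.38,4.79)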